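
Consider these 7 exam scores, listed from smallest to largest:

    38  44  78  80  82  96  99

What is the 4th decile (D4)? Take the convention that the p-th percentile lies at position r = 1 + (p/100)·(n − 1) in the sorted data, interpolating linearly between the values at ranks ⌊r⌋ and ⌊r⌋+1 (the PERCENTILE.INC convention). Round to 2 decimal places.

n = 7.
r = 1 + (40/100)·(7 − 1) = 1 + 2.4 = 3.4.
Rank 3 is 78 and rank 4 is 80.
Interpolate: 78 + 0.4·(80 − 78) = 78 + 0.4·2 = 78.8.

78.80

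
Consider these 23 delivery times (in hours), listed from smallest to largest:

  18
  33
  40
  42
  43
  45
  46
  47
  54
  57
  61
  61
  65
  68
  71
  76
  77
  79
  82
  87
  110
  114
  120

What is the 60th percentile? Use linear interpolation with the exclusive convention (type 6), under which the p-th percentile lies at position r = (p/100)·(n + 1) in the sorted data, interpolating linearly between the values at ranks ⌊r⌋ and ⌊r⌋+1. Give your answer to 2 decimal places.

69.20

n = 23.
r = (60/100)·(23 + 1) = 14.4.
Rank 14 is 68 and rank 15 is 71.
Interpolate: 68 + 0.4·(71 − 68) = 68 + 0.4·3 = 69.2.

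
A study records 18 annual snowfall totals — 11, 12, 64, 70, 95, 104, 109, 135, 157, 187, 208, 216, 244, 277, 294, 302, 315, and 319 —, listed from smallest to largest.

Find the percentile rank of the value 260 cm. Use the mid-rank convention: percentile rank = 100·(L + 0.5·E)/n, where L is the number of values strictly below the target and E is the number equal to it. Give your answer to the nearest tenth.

Count below 260: L = 13; count equal: E = 0; n = 18.
Percentile rank = 100·(13 + 0.5·0)/18 = 100·13/18 = 72.22.

72.2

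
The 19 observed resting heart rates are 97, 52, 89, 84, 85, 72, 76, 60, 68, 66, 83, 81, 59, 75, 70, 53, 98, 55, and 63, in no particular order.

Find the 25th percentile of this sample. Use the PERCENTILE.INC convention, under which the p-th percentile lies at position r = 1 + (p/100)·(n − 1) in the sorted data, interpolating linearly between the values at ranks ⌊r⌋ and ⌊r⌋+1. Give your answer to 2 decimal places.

Sorted: 52, 53, 55, 59, 60, 63, 66, 68, 70, 72, 75, 76, 81, 83, 84, 85, 89, 97, 98.
n = 19.
r = 1 + (25/100)·(19 − 1) = 1 + 4.5 = 5.5.
Rank 5 is 60 and rank 6 is 63.
Interpolate: 60 + 0.5·(63 − 60) = 60 + 0.5·3 = 61.5.

61.50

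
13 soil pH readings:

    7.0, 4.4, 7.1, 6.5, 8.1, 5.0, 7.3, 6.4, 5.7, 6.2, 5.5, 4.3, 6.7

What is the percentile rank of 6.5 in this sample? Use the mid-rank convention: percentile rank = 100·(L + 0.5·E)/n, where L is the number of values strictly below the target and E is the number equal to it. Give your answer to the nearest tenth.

57.7

Sorted: 4.3, 4.4, 5.0, 5.5, 5.7, 6.2, 6.4, 6.5, 6.7, 7.0, 7.1, 7.3, 8.1.
Count below 6.5: L = 7; count equal: E = 1; n = 13.
Percentile rank = 100·(7 + 0.5·1)/13 = 100·7.5/13 = 57.69.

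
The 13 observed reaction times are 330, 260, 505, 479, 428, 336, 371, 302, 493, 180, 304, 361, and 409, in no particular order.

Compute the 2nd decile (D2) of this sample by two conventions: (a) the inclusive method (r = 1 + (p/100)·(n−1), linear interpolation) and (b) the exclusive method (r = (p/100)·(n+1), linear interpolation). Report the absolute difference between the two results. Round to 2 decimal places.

Sorted: 180, 260, 302, 304, 330, 336, 361, 371, 409, 428, 479, 493, 505.
n = 13.
(a) r = 3.4; between ranks 3 (302) and 4 (304): 302.8.
(b) r = 2.8; between ranks 2 (260) and 3 (302): 293.6.
|302.8 − 293.6| = 9.2.

9.20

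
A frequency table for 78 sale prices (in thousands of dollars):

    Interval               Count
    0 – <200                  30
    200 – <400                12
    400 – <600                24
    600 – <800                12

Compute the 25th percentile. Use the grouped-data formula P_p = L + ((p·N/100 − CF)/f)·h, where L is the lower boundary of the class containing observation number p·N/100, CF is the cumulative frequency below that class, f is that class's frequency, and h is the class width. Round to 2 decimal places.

N = 78; target position k = 25/100 · 78 = 19.5.
Cumulative frequencies: 30, 42, 66, 78.
Observation 19.5 falls in the class 0 – <200.
L = 0, CF = 0, f = 30, h = 200.
P25 = 0 + ((19.5 − 0)/30)·200 = 0 + 130 = 130.

130.00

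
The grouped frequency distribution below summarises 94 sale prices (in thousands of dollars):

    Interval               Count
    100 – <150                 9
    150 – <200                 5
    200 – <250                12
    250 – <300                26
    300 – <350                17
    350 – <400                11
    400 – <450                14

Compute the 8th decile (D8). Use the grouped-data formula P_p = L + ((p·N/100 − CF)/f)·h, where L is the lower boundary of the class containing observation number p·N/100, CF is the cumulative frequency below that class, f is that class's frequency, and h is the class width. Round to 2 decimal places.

378.18

N = 94; target position k = 80/100 · 94 = 75.2.
Cumulative frequencies: 9, 14, 26, 52, 69, 80, 94.
Observation 75.2 falls in the class 350 – <400.
L = 350, CF = 69, f = 11, h = 50.
P80 = 350 + ((75.2 − 69)/11)·50 = 350 + 28.1818 = 378.182.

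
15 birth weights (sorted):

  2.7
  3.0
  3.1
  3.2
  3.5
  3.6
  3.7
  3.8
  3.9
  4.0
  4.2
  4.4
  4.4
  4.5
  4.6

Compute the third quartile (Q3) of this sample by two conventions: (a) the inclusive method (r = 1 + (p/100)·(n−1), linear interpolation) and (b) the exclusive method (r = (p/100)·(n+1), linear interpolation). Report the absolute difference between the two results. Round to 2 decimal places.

n = 15.
(a) r = 11.5; between ranks 11 (4.2) and 12 (4.4): 4.3.
(b) r = 12 → value at rank 12 = 4.4.
|4.3 − 4.4| = 0.1.

0.10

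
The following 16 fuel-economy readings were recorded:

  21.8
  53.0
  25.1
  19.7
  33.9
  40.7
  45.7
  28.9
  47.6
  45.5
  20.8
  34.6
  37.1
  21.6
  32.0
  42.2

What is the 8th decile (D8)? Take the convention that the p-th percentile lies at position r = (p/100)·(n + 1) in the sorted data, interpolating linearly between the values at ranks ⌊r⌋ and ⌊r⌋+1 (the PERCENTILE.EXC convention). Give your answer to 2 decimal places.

45.62

Sorted: 19.7, 20.8, 21.6, 21.8, 25.1, 28.9, 32.0, 33.9, 34.6, 37.1, 40.7, 42.2, 45.5, 45.7, 47.6, 53.0.
n = 16.
r = (80/100)·(16 + 1) = 13.6.
Rank 13 is 45.5 and rank 14 is 45.7.
Interpolate: 45.5 + 0.6·(45.7 − 45.5) = 45.5 + 0.6·0.2 = 45.62.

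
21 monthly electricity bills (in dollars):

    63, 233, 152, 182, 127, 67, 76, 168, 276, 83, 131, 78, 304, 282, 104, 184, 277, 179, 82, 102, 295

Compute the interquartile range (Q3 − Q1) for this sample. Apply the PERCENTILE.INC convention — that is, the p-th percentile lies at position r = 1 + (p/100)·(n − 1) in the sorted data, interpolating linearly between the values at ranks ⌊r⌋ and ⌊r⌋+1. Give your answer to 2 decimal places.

Sorted: 63, 67, 76, 78, 82, 83, 102, 104, 127, 131, 152, 168, 179, 182, 184, 233, 276, 277, 282, 295, 304.
n = 21.
P25: r = 6 (integer) → 83.
P75: r = 16 (integer) → 233.
Difference: 233 − 83 = 150.

150.00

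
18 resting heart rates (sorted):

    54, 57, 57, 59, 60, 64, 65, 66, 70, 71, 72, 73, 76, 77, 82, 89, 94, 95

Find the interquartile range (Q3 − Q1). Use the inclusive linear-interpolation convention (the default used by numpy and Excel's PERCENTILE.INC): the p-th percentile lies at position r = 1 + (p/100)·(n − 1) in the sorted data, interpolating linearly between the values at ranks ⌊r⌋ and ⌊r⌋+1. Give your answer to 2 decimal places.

15.75

n = 18.
P25: r = 5.25; ranks 5–6 are 60, 64; interpolating gives 61.
P75: r = 13.75; ranks 13–14 are 76, 77; interpolating gives 76.75.
Difference: 76.75 − 61 = 15.75.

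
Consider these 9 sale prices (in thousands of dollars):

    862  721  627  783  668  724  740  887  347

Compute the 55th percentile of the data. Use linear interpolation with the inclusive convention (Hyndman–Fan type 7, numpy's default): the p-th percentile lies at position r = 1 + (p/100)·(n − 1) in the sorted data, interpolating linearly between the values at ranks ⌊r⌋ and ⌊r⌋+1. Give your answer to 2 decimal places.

730.40

Sorted: 347, 627, 668, 721, 724, 740, 783, 862, 887.
n = 9.
r = 1 + (55/100)·(9 − 1) = 1 + 4.4 = 5.4.
Rank 5 is 724 and rank 6 is 740.
Interpolate: 724 + 0.4·(740 − 724) = 724 + 0.4·16 = 730.4.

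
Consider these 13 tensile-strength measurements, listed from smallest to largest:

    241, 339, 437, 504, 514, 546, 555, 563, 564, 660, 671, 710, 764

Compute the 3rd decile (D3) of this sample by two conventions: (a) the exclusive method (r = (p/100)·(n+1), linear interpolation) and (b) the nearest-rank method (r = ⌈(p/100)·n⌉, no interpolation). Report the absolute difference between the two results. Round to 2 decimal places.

2.00

n = 13.
(a) r = 4.2; between ranks 4 (504) and 5 (514): 506.
(b) the nearest-rank method: rank 4 → 504.
|506 − 504| = 2.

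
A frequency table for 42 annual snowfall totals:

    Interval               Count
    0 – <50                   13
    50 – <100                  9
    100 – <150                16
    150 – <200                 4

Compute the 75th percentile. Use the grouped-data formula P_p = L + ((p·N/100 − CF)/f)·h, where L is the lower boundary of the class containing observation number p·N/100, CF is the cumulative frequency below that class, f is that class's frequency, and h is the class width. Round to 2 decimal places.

129.69

N = 42; target position k = 75/100 · 42 = 31.5.
Cumulative frequencies: 13, 22, 38, 42.
Observation 31.5 falls in the class 100 – <150.
L = 100, CF = 22, f = 16, h = 50.
P75 = 100 + ((31.5 − 22)/16)·50 = 100 + 29.6875 = 129.688.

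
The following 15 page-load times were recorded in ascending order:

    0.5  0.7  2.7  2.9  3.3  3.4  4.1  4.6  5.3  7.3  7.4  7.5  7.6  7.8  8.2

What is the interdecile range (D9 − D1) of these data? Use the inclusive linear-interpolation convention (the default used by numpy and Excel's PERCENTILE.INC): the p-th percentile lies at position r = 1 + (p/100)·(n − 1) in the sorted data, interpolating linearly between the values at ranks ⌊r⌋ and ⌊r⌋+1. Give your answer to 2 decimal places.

n = 15.
P10: r = 2.4; ranks 2–3 are 0.7, 2.7; interpolating gives 1.5.
P90: r = 13.6; ranks 13–14 are 7.6, 7.8; interpolating gives 7.72.
Difference: 7.72 − 1.5 = 6.22.

6.22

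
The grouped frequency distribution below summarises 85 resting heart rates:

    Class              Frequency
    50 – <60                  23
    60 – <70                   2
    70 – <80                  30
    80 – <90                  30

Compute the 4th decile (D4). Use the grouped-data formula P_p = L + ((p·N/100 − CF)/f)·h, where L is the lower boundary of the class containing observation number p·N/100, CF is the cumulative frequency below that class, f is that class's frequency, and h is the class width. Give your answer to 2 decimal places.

N = 85; target position k = 40/100 · 85 = 34.
Cumulative frequencies: 23, 25, 55, 85.
Observation 34 falls in the class 70 – <80.
L = 70, CF = 25, f = 30, h = 10.
P40 = 70 + ((34 − 25)/30)·10 = 70 + 3 = 73.

73.00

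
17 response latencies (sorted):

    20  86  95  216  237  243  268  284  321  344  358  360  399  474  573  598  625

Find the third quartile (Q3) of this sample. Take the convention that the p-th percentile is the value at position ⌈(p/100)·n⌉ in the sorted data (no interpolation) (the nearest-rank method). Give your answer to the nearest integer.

n = 17.
Position = ⌈75/100 · 17⌉ = ⌈12.75⌉ = 13.
The value at rank 13 is 399.

399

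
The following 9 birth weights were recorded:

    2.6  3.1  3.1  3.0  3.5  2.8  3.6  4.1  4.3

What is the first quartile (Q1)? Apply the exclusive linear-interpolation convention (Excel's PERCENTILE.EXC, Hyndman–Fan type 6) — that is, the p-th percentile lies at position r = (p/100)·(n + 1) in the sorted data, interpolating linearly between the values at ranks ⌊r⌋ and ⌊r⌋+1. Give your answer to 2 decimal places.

2.90

Sorted: 2.6, 2.8, 3.0, 3.1, 3.1, 3.5, 3.6, 4.1, 4.3.
n = 9.
r = (25/100)·(9 + 1) = 2.5.
Rank 2 is 2.8 and rank 3 is 3.0.
Interpolate: 2.8 + 0.5·(3.0 − 2.8) = 2.8 + 0.5·0.2 = 2.9.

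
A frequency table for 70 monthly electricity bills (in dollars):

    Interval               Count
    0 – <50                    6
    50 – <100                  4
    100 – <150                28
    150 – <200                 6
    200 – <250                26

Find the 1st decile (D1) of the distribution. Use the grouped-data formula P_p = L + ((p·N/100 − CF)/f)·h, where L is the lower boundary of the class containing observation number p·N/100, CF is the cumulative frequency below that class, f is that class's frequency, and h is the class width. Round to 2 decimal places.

N = 70; target position k = 10/100 · 70 = 7.
Cumulative frequencies: 6, 10, 38, 44, 70.
Observation 7 falls in the class 50 – <100.
L = 50, CF = 6, f = 4, h = 50.
P10 = 50 + ((7 − 6)/4)·50 = 50 + 12.5 = 62.5.

62.50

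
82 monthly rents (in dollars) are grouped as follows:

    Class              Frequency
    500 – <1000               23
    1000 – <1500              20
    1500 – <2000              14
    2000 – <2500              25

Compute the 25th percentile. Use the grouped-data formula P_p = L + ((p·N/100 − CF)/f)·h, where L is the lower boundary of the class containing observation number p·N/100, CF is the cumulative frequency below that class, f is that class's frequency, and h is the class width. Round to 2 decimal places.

945.65

N = 82; target position k = 25/100 · 82 = 20.5.
Cumulative frequencies: 23, 43, 57, 82.
Observation 20.5 falls in the class 500 – <1000.
L = 500, CF = 0, f = 23, h = 500.
P25 = 500 + ((20.5 − 0)/23)·500 = 500 + 445.652 = 945.652.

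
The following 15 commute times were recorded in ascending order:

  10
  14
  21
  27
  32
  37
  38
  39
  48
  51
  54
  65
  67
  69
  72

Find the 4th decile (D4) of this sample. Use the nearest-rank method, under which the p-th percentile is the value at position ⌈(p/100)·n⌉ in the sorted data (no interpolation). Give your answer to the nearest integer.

37

n = 15.
Position = ⌈40/100 · 15⌉ = ⌈6⌉ = 6.
The value at rank 6 is 37.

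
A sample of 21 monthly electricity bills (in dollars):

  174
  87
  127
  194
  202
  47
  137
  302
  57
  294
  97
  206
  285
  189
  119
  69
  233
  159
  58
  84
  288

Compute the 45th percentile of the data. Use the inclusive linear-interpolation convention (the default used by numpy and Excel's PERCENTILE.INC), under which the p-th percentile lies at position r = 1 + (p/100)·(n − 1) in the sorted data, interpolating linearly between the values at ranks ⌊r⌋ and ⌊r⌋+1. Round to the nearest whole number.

Sorted: 47, 57, 58, 69, 84, 87, 97, 119, 127, 137, 159, 174, 189, 194, 202, 206, 233, 285, 288, 294, 302.
n = 21.
r = 1 + (45/100)·(21 − 1) = 1 + 9 = 10.
r is an integer, so P45 is the value at rank 10: 137.

137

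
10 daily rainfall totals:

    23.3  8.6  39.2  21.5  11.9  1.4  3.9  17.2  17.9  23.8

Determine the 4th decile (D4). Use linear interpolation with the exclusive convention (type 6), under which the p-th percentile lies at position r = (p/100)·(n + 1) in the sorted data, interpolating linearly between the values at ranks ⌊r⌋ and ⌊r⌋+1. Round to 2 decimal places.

Sorted: 1.4, 3.9, 8.6, 11.9, 17.2, 17.9, 21.5, 23.3, 23.8, 39.2.
n = 10.
r = (40/100)·(10 + 1) = 4.4.
Rank 4 is 11.9 and rank 5 is 17.2.
Interpolate: 11.9 + 0.4·(17.2 − 11.9) = 11.9 + 0.4·5.3 = 14.02.

14.02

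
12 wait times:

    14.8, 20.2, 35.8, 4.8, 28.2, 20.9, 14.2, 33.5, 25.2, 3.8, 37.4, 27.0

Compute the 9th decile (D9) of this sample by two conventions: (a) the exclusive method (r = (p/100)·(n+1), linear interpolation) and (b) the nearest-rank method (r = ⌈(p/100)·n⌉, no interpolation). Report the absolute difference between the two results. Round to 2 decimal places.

1.12

Sorted: 3.8, 4.8, 14.2, 14.8, 20.2, 20.9, 25.2, 27.0, 28.2, 33.5, 35.8, 37.4.
n = 12.
(a) r = 11.7; between ranks 11 (35.8) and 12 (37.4): 36.92.
(b) the nearest-rank method: rank 11 → 35.8.
|36.92 − 35.8| = 1.12.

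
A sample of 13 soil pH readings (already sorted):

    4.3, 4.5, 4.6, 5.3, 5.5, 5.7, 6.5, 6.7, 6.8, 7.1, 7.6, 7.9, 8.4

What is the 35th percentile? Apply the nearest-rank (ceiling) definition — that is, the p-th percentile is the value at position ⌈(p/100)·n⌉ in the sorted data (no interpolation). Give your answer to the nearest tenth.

5.5

n = 13.
Position = ⌈35/100 · 13⌉ = ⌈4.55⌉ = 5.
The value at rank 5 is 5.5.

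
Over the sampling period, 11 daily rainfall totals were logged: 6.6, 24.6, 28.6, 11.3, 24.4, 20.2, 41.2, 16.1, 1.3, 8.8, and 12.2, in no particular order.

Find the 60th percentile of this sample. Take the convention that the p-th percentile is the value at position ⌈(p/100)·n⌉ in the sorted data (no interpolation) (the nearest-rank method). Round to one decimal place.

Sorted: 1.3, 6.6, 8.8, 11.3, 12.2, 16.1, 20.2, 24.4, 24.6, 28.6, 41.2.
n = 11.
Position = ⌈60/100 · 11⌉ = ⌈6.6⌉ = 7.
The value at rank 7 is 20.2.

20.2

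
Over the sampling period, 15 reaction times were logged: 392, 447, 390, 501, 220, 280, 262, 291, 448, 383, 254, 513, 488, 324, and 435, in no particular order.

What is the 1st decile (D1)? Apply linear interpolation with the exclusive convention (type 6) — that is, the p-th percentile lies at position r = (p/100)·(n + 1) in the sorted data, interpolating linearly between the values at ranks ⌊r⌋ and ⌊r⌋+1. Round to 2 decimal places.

240.40

Sorted: 220, 254, 262, 280, 291, 324, 383, 390, 392, 435, 447, 448, 488, 501, 513.
n = 15.
r = (10/100)·(15 + 1) = 1.6.
Rank 1 is 220 and rank 2 is 254.
Interpolate: 220 + 0.6·(254 − 220) = 220 + 0.6·34 = 240.4.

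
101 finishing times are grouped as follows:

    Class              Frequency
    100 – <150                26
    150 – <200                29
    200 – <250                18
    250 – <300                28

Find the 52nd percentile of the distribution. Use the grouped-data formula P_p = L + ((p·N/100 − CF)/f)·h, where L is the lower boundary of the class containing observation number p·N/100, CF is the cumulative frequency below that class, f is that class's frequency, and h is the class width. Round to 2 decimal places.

N = 101; target position k = 52/100 · 101 = 52.52.
Cumulative frequencies: 26, 55, 73, 101.
Observation 52.52 falls in the class 150 – <200.
L = 150, CF = 26, f = 29, h = 50.
P52 = 150 + ((52.52 − 26)/29)·50 = 150 + 45.7241 = 195.724.

195.72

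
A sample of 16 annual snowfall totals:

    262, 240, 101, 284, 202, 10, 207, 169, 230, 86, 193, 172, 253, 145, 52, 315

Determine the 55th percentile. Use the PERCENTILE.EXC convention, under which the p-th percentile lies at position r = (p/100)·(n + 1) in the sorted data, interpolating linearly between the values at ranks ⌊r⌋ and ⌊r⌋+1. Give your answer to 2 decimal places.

203.75

Sorted: 10, 52, 86, 101, 145, 169, 172, 193, 202, 207, 230, 240, 253, 262, 284, 315.
n = 16.
r = (55/100)·(16 + 1) = 9.35.
Rank 9 is 202 and rank 10 is 207.
Interpolate: 202 + 0.35·(207 − 202) = 202 + 0.35·5 = 203.75.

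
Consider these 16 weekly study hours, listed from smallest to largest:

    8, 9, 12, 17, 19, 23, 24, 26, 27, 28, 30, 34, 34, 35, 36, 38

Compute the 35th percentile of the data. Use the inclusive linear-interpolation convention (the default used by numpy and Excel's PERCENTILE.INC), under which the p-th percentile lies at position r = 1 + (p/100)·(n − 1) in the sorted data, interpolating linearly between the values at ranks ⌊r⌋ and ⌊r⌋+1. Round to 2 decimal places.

23.25

n = 16.
r = 1 + (35/100)·(16 − 1) = 1 + 5.25 = 6.25.
Rank 6 is 23 and rank 7 is 24.
Interpolate: 23 + 0.25·(24 − 23) = 23 + 0.25·1 = 23.25.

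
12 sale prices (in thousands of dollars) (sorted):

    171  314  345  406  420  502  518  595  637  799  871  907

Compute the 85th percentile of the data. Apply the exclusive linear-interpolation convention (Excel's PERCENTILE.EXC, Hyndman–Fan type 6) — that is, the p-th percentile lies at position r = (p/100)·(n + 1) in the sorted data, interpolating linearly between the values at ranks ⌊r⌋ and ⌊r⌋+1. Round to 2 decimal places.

n = 12.
r = (85/100)·(12 + 1) = 11.05.
Rank 11 is 871 and rank 12 is 907.
Interpolate: 871 + 0.05·(907 − 871) = 871 + 0.05·36 = 872.8.

872.80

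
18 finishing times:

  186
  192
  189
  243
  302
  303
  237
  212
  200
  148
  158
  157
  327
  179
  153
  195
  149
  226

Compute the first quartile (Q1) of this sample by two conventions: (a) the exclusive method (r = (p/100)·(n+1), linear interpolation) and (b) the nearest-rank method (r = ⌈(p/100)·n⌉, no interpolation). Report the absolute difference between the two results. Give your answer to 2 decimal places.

Sorted: 148, 149, 153, 157, 158, 179, 186, 189, 192, 195, 200, 212, 226, 237, 243, 302, 303, 327.
n = 18.
(a) r = 4.75; between ranks 4 (157) and 5 (158): 157.75.
(b) the nearest-rank method: rank 5 → 158.
|157.75 − 158| = 0.25.

0.25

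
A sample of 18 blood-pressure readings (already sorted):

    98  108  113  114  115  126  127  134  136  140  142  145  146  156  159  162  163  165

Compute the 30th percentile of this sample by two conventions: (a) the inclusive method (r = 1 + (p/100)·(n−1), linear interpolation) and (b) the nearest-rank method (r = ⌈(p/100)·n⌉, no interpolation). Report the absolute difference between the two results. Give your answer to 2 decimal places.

0.10

n = 18.
(a) r = 6.1; between ranks 6 (126) and 7 (127): 126.1.
(b) the nearest-rank method: rank 6 → 126.
|126.1 − 126| = 0.1.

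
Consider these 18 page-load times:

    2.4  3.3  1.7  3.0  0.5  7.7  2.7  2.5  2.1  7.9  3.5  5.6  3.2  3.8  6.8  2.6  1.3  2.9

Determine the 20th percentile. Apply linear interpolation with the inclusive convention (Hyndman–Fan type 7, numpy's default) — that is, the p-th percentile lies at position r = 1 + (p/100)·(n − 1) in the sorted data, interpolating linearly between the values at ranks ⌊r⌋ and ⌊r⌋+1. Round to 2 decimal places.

Sorted: 0.5, 1.3, 1.7, 2.1, 2.4, 2.5, 2.6, 2.7, 2.9, 3.0, 3.2, 3.3, 3.5, 3.8, 5.6, 6.8, 7.7, 7.9.
n = 18.
r = 1 + (20/100)·(18 − 1) = 1 + 3.4 = 4.4.
Rank 4 is 2.1 and rank 5 is 2.4.
Interpolate: 2.1 + 0.4·(2.4 − 2.1) = 2.1 + 0.4·0.3 = 2.22.

2.22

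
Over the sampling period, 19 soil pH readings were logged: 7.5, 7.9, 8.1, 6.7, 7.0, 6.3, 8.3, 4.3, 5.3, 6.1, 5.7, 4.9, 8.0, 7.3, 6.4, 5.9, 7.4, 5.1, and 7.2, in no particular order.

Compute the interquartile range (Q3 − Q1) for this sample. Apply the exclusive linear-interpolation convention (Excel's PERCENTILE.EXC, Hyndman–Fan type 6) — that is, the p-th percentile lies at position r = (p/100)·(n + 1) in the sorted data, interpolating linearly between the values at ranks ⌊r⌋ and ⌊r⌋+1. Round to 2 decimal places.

Sorted: 4.3, 4.9, 5.1, 5.3, 5.7, 5.9, 6.1, 6.3, 6.4, 6.7, 7.0, 7.2, 7.3, 7.4, 7.5, 7.9, 8.0, 8.1, 8.3.
n = 19.
P25: r = 5 (integer) → 5.7.
P75: r = 15 (integer) → 7.5.
Difference: 7.5 − 5.7 = 1.8.

1.80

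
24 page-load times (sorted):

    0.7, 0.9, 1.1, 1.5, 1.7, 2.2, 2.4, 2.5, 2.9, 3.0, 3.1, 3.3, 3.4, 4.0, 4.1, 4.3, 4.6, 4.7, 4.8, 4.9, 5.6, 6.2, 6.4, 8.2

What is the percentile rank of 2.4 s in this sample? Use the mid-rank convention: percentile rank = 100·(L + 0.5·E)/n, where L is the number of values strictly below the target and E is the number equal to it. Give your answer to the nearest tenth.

Count below 2.4: L = 6; count equal: E = 1; n = 24.
Percentile rank = 100·(6 + 0.5·1)/24 = 100·6.5/24 = 27.08.

27.1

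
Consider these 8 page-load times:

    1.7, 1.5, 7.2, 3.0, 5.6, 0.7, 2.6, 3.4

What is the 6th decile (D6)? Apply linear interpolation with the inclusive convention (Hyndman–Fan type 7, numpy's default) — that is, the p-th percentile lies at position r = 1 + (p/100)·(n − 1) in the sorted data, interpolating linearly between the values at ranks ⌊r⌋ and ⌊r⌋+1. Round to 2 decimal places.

3.08

Sorted: 0.7, 1.5, 1.7, 2.6, 3.0, 3.4, 5.6, 7.2.
n = 8.
r = 1 + (60/100)·(8 − 1) = 1 + 4.2 = 5.2.
Rank 5 is 3.0 and rank 6 is 3.4.
Interpolate: 3.0 + 0.2·(3.4 − 3.0) = 3.0 + 0.2·0.4 = 3.08.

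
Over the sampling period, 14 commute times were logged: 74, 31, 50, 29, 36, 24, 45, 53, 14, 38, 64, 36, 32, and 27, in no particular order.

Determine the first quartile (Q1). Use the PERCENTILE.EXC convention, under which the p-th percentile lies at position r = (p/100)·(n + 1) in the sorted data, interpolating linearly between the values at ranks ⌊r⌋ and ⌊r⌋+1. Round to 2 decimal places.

28.50

Sorted: 14, 24, 27, 29, 31, 32, 36, 36, 38, 45, 50, 53, 64, 74.
n = 14.
r = (25/100)·(14 + 1) = 3.75.
Rank 3 is 27 and rank 4 is 29.
Interpolate: 27 + 0.75·(29 − 27) = 27 + 0.75·2 = 28.5.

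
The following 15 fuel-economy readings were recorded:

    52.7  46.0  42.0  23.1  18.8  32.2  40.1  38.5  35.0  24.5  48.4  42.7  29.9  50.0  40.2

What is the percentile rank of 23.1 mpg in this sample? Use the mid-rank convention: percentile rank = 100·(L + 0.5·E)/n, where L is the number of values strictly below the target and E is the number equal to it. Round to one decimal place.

10.0

Sorted: 18.8, 23.1, 24.5, 29.9, 32.2, 35.0, 38.5, 40.1, 40.2, 42.0, 42.7, 46.0, 48.4, 50.0, 52.7.
Count below 23.1: L = 1; count equal: E = 1; n = 15.
Percentile rank = 100·(1 + 0.5·1)/15 = 100·1.5/15 = 10.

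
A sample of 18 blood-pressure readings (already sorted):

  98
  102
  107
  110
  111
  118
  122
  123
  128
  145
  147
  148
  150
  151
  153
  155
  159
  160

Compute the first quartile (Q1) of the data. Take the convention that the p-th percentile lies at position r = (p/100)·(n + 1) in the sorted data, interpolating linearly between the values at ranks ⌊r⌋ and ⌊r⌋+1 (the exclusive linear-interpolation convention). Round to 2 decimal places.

110.75

n = 18.
r = (25/100)·(18 + 1) = 4.75.
Rank 4 is 110 and rank 5 is 111.
Interpolate: 110 + 0.75·(111 − 110) = 110 + 0.75·1 = 110.75.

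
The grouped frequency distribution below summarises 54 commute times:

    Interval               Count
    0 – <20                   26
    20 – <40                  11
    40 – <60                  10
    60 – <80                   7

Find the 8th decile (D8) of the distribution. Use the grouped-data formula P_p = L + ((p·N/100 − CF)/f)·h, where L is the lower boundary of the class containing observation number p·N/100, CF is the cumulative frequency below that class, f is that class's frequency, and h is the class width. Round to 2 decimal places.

52.40

N = 54; target position k = 80/100 · 54 = 43.2.
Cumulative frequencies: 26, 37, 47, 54.
Observation 43.2 falls in the class 40 – <60.
L = 40, CF = 37, f = 10, h = 20.
P80 = 40 + ((43.2 − 37)/10)·20 = 40 + 12.4 = 52.4.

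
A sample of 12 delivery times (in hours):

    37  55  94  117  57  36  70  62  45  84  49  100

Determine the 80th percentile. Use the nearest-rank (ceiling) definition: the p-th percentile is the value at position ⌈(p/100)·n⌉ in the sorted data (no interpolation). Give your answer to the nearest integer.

94

Sorted: 36, 37, 45, 49, 55, 57, 62, 70, 84, 94, 100, 117.
n = 12.
Position = ⌈80/100 · 12⌉ = ⌈9.6⌉ = 10.
The value at rank 10 is 94.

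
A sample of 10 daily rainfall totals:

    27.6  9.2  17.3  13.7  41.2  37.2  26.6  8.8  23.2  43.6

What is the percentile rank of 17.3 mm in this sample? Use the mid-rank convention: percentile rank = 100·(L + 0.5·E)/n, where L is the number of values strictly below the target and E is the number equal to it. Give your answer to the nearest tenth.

Sorted: 8.8, 9.2, 13.7, 17.3, 23.2, 26.6, 27.6, 37.2, 41.2, 43.6.
Count below 17.3: L = 3; count equal: E = 1; n = 10.
Percentile rank = 100·(3 + 0.5·1)/10 = 100·3.5/10 = 35.

35.0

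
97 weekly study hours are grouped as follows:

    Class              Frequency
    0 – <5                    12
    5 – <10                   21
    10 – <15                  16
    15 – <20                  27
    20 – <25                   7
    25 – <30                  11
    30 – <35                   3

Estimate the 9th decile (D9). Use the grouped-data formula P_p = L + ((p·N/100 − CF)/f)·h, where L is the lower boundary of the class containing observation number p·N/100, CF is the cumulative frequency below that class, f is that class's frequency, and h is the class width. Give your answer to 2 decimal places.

N = 97; target position k = 90/100 · 97 = 87.3.
Cumulative frequencies: 12, 33, 49, 76, 83, 94, 97.
Observation 87.3 falls in the class 25 – <30.
L = 25, CF = 83, f = 11, h = 5.
P90 = 25 + ((87.3 − 83)/11)·5 = 25 + 1.95455 = 26.9545.

26.95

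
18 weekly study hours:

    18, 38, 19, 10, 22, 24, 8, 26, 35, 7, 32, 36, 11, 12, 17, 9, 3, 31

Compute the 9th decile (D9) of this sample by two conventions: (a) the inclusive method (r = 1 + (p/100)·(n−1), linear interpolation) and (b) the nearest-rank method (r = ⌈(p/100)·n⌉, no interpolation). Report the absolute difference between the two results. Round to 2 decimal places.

0.70

Sorted: 3, 7, 8, 9, 10, 11, 12, 17, 18, 19, 22, 24, 26, 31, 32, 35, 36, 38.
n = 18.
(a) r = 16.3; between ranks 16 (35) and 17 (36): 35.3.
(b) the nearest-rank method: rank 17 → 36.
|35.3 − 36| = 0.7.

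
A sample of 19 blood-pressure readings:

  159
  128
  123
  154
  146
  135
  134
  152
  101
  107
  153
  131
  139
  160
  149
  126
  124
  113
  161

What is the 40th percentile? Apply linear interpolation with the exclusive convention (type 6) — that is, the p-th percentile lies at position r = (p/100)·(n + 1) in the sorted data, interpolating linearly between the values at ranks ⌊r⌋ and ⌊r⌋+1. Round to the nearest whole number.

131

Sorted: 101, 107, 113, 123, 124, 126, 128, 131, 134, 135, 139, 146, 149, 152, 153, 154, 159, 160, 161.
n = 19.
r = (40/100)·(19 + 1) = 8.
r is an integer, so P40 is the value at rank 8: 131.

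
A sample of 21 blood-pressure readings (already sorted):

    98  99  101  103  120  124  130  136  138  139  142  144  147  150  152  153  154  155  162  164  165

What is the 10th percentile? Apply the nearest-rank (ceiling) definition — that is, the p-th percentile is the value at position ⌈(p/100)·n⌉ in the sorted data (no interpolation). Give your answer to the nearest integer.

101

n = 21.
Position = ⌈10/100 · 21⌉ = ⌈2.1⌉ = 3.
The value at rank 3 is 101.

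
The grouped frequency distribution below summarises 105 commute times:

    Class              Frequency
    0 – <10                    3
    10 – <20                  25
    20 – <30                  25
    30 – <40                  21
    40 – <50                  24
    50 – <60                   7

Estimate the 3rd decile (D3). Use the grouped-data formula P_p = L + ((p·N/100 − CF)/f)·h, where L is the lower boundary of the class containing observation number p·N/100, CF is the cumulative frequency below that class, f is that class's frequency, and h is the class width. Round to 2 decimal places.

21.40

N = 105; target position k = 30/100 · 105 = 31.5.
Cumulative frequencies: 3, 28, 53, 74, 98, 105.
Observation 31.5 falls in the class 20 – <30.
L = 20, CF = 28, f = 25, h = 10.
P30 = 20 + ((31.5 − 28)/25)·10 = 20 + 1.4 = 21.4.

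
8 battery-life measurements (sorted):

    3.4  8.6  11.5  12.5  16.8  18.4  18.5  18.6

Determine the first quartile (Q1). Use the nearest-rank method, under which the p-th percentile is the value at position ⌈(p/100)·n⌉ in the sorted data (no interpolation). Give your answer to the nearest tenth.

n = 8.
Position = ⌈25/100 · 8⌉ = ⌈2⌉ = 2.
The value at rank 2 is 8.6.

8.6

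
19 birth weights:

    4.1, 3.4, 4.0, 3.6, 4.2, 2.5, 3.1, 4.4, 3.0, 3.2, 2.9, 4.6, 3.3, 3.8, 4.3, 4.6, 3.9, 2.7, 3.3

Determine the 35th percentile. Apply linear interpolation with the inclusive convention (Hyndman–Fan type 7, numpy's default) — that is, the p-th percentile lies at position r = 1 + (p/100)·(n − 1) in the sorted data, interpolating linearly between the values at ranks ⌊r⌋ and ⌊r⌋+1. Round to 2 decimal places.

3.30

Sorted: 2.5, 2.7, 2.9, 3.0, 3.1, 3.2, 3.3, 3.3, 3.4, 3.6, 3.8, 3.9, 4.0, 4.1, 4.2, 4.3, 4.4, 4.6, 4.6.
n = 19.
r = 1 + (35/100)·(19 − 1) = 1 + 6.3 = 7.3.
Rank 7 is 3.3 and rank 8 is 3.3.
Interpolate: 3.3 + 0.3·(3.3 − 3.3) = 3.3 + 0.3·0 = 3.3.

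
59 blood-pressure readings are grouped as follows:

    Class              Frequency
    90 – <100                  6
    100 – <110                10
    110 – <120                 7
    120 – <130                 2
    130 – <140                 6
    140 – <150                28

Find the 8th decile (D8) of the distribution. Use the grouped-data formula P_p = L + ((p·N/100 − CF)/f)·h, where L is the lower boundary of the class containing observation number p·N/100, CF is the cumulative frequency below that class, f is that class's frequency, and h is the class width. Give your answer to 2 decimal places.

N = 59; target position k = 80/100 · 59 = 47.2.
Cumulative frequencies: 6, 16, 23, 25, 31, 59.
Observation 47.2 falls in the class 140 – <150.
L = 140, CF = 31, f = 28, h = 10.
P80 = 140 + ((47.2 − 31)/28)·10 = 140 + 5.78571 = 145.786.

145.79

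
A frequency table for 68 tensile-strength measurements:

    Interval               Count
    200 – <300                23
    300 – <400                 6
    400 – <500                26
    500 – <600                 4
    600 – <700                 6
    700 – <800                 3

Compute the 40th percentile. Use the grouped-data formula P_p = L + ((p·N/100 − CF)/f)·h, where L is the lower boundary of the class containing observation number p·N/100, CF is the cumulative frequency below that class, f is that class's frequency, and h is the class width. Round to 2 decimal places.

370.00

N = 68; target position k = 40/100 · 68 = 27.2.
Cumulative frequencies: 23, 29, 55, 59, 65, 68.
Observation 27.2 falls in the class 300 – <400.
L = 300, CF = 23, f = 6, h = 100.
P40 = 300 + ((27.2 − 23)/6)·100 = 300 + 70 = 370.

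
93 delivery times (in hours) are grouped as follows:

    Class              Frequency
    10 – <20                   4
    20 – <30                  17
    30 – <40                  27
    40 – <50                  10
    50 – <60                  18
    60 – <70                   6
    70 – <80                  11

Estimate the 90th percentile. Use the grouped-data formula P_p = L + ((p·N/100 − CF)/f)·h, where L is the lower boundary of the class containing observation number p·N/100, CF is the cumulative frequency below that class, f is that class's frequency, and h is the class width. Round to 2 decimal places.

N = 93; target position k = 90/100 · 93 = 83.7.
Cumulative frequencies: 4, 21, 48, 58, 76, 82, 93.
Observation 83.7 falls in the class 70 – <80.
L = 70, CF = 82, f = 11, h = 10.
P90 = 70 + ((83.7 − 82)/11)·10 = 70 + 1.54545 = 71.5455.

71.55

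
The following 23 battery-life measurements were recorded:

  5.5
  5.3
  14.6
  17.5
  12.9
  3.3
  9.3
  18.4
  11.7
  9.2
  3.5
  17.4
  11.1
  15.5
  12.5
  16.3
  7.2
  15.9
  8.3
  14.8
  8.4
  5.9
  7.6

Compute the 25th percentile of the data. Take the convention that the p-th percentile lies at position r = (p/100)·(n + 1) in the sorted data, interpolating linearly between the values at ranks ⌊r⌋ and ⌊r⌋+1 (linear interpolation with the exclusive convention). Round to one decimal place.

7.2

Sorted: 3.3, 3.5, 5.3, 5.5, 5.9, 7.2, 7.6, 8.3, 8.4, 9.2, 9.3, 11.1, 11.7, 12.5, 12.9, 14.6, 14.8, 15.5, 15.9, 16.3, 17.4, 17.5, 18.4.
n = 23.
r = (25/100)·(23 + 1) = 6.
r is an integer, so P25 is the value at rank 6: 7.2.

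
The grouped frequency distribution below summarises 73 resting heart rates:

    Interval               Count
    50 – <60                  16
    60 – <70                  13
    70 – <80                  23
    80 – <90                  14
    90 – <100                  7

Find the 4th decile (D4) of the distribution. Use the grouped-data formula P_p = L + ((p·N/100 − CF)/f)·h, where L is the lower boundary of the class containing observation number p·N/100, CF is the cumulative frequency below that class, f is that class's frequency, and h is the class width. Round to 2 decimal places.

70.09

N = 73; target position k = 40/100 · 73 = 29.2.
Cumulative frequencies: 16, 29, 52, 66, 73.
Observation 29.2 falls in the class 70 – <80.
L = 70, CF = 29, f = 23, h = 10.
P40 = 70 + ((29.2 − 29)/23)·10 = 70 + 0.0869565 = 70.087.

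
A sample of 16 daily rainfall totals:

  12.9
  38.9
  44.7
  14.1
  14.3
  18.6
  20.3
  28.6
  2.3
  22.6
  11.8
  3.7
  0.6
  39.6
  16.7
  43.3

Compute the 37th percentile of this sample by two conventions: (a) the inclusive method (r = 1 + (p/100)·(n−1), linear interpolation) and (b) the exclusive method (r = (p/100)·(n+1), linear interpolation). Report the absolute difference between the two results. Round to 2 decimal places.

Sorted: 0.6, 2.3, 3.7, 11.8, 12.9, 14.1, 14.3, 16.7, 18.6, 20.3, 22.6, 28.6, 38.9, 39.6, 43.3, 44.7.
n = 16.
(a) r = 6.55; between ranks 6 (14.1) and 7 (14.3): 14.21.
(b) r = 6.29; between ranks 6 (14.1) and 7 (14.3): 14.158.
|14.21 − 14.158| = 0.052.

0.05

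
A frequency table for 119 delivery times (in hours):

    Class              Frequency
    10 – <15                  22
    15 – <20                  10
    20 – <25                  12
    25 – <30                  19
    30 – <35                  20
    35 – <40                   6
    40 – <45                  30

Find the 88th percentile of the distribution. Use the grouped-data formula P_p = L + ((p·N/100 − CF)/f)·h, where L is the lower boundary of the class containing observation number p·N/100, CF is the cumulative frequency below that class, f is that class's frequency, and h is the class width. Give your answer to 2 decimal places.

N = 119; target position k = 88/100 · 119 = 104.72.
Cumulative frequencies: 22, 32, 44, 63, 83, 89, 119.
Observation 104.72 falls in the class 40 – <45.
L = 40, CF = 89, f = 30, h = 5.
P88 = 40 + ((104.72 − 89)/30)·5 = 40 + 2.62 = 42.62.

42.62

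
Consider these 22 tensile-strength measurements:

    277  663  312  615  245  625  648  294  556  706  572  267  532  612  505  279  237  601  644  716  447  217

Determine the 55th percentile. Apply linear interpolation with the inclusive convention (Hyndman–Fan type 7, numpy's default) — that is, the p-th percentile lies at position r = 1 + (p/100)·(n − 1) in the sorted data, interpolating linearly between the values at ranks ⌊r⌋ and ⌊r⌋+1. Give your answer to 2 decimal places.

564.80

Sorted: 217, 237, 245, 267, 277, 279, 294, 312, 447, 505, 532, 556, 572, 601, 612, 615, 625, 644, 648, 663, 706, 716.
n = 22.
r = 1 + (55/100)·(22 − 1) = 1 + 11.55 = 12.55.
Rank 12 is 556 and rank 13 is 572.
Interpolate: 556 + 0.55·(572 − 556) = 556 + 0.55·16 = 564.8.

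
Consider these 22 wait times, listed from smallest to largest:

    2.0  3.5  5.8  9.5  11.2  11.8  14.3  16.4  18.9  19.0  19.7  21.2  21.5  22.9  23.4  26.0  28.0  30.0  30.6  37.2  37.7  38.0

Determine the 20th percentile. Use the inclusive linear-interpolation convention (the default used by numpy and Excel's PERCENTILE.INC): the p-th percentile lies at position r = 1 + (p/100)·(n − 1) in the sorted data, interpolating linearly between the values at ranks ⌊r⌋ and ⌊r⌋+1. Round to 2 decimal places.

n = 22.
r = 1 + (20/100)·(22 − 1) = 1 + 4.2 = 5.2.
Rank 5 is 11.2 and rank 6 is 11.8.
Interpolate: 11.2 + 0.2·(11.8 − 11.2) = 11.2 + 0.2·0.6 = 11.32.

11.32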